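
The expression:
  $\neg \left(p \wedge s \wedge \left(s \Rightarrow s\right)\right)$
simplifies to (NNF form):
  $\neg p \vee \neg s$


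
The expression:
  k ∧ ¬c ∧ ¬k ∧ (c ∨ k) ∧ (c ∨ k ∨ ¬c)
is never true.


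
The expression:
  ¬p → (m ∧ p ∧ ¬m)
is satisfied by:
  {p: True}


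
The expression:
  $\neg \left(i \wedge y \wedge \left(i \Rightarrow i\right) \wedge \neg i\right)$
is always true.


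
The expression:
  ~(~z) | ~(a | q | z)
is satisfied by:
  {z: True, a: False, q: False}
  {z: True, q: True, a: False}
  {z: True, a: True, q: False}
  {z: True, q: True, a: True}
  {q: False, a: False, z: False}


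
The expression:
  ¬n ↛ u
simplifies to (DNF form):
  u ∨ ¬n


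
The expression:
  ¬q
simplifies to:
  ¬q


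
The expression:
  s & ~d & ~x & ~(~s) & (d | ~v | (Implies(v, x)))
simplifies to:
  s & ~d & ~v & ~x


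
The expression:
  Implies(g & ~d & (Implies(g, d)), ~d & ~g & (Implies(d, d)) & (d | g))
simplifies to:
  True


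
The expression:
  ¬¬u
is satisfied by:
  {u: True}


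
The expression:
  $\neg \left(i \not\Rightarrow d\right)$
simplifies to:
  $d \vee \neg i$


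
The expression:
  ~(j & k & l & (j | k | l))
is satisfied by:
  {l: False, k: False, j: False}
  {j: True, l: False, k: False}
  {k: True, l: False, j: False}
  {j: True, k: True, l: False}
  {l: True, j: False, k: False}
  {j: True, l: True, k: False}
  {k: True, l: True, j: False}


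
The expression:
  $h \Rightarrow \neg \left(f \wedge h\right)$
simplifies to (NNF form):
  $\neg f \vee \neg h$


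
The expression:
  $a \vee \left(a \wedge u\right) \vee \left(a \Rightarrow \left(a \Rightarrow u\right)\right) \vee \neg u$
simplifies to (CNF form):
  $\text{True}$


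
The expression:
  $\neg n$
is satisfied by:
  {n: False}


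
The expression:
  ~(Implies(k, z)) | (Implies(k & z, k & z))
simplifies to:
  True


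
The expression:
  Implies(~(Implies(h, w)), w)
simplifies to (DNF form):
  w | ~h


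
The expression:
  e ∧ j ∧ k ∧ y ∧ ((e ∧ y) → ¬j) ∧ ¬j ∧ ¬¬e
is never true.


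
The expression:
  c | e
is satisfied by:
  {c: True, e: True}
  {c: True, e: False}
  {e: True, c: False}


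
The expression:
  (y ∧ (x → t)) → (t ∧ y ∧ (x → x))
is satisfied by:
  {x: True, t: True, y: False}
  {x: True, t: False, y: False}
  {t: True, x: False, y: False}
  {x: False, t: False, y: False}
  {x: True, y: True, t: True}
  {x: True, y: True, t: False}
  {y: True, t: True, x: False}


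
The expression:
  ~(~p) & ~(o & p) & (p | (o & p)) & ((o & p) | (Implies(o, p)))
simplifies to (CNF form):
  p & ~o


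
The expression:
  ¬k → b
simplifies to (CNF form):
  b ∨ k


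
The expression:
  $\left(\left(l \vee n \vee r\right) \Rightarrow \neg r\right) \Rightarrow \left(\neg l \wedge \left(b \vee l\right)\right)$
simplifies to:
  $r \vee \left(b \wedge \neg l\right)$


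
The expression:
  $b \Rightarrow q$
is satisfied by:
  {q: True, b: False}
  {b: False, q: False}
  {b: True, q: True}


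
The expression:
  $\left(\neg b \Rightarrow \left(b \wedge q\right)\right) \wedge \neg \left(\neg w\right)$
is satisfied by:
  {w: True, b: True}


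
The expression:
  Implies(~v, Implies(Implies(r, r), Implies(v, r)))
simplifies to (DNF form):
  True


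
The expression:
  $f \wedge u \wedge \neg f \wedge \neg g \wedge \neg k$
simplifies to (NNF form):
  $\text{False}$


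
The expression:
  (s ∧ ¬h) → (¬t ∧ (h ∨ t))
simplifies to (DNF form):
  h ∨ ¬s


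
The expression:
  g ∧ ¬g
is never true.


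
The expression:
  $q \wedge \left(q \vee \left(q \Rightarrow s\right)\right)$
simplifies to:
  $q$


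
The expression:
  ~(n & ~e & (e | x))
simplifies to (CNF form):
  e | ~n | ~x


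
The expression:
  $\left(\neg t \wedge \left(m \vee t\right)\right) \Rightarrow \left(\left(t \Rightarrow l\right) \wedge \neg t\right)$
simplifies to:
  $\text{True}$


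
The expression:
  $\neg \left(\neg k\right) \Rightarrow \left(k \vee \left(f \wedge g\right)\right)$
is always true.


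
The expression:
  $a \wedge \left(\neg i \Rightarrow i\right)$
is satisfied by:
  {a: True, i: True}


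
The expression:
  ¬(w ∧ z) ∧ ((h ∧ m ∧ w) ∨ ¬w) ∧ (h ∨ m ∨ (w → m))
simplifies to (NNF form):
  (h ∧ m ∧ ¬z) ∨ ¬w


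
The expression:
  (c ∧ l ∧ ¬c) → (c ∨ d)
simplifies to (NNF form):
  True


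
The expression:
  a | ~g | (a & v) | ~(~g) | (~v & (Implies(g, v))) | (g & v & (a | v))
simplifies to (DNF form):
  True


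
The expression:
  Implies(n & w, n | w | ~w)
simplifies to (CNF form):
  True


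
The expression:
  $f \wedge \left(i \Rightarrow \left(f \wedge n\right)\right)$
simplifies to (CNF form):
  $f \wedge \left(n \vee \neg i\right)$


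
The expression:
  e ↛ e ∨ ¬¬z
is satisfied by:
  {z: True}


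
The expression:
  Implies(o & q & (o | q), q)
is always true.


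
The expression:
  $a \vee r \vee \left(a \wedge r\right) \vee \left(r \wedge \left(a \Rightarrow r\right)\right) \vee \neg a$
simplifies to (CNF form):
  $\text{True}$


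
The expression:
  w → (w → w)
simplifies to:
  True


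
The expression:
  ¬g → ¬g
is always true.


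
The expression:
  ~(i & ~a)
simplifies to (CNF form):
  a | ~i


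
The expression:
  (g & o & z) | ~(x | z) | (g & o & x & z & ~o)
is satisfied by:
  {g: True, o: True, x: False, z: False}
  {g: True, o: False, x: False, z: False}
  {o: True, g: False, x: False, z: False}
  {g: False, o: False, x: False, z: False}
  {z: True, g: True, o: True, x: False}
  {z: True, g: True, x: True, o: True}


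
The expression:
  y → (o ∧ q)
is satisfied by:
  {q: True, o: True, y: False}
  {q: True, o: False, y: False}
  {o: True, q: False, y: False}
  {q: False, o: False, y: False}
  {y: True, q: True, o: True}


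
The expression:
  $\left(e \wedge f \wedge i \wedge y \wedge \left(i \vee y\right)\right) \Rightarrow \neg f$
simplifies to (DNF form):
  $\neg e \vee \neg f \vee \neg i \vee \neg y$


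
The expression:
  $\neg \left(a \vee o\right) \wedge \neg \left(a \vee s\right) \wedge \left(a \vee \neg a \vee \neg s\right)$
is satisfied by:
  {o: False, a: False, s: False}


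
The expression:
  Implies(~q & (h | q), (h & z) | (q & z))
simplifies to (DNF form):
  q | z | ~h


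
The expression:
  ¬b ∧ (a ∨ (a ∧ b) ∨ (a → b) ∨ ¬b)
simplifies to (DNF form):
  ¬b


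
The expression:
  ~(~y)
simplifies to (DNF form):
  y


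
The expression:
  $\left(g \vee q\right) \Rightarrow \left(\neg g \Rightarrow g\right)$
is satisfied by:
  {g: True, q: False}
  {q: False, g: False}
  {q: True, g: True}


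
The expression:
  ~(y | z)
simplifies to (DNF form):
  ~y & ~z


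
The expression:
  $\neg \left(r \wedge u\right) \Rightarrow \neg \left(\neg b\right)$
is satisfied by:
  {r: True, b: True, u: True}
  {r: True, b: True, u: False}
  {b: True, u: True, r: False}
  {b: True, u: False, r: False}
  {r: True, u: True, b: False}


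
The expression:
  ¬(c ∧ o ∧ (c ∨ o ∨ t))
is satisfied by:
  {c: False, o: False}
  {o: True, c: False}
  {c: True, o: False}


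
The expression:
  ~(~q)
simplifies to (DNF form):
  q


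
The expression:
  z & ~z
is never true.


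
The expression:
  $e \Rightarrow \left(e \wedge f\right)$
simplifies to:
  $f \vee \neg e$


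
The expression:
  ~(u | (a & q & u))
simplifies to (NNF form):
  ~u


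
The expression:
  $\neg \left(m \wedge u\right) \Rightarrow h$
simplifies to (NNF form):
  $h \vee \left(m \wedge u\right)$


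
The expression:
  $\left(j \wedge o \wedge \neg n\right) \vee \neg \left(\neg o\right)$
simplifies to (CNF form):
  $o$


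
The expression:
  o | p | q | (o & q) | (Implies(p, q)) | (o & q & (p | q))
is always true.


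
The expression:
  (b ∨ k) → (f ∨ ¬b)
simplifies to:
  f ∨ ¬b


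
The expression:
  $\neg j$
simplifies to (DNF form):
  $\neg j$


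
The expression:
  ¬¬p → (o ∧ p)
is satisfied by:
  {o: True, p: False}
  {p: False, o: False}
  {p: True, o: True}


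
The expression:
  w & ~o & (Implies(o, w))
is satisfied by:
  {w: True, o: False}


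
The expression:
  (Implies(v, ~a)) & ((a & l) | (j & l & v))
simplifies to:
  l & (a | j) & (a | v) & (~a | ~v)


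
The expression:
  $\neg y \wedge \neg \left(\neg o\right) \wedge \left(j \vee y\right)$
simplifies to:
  $j \wedge o \wedge \neg y$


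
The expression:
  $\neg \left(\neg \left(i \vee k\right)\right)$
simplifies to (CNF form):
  $i \vee k$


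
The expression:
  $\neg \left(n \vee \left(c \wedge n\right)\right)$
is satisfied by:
  {n: False}


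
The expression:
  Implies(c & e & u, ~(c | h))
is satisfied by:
  {u: False, c: False, e: False}
  {e: True, u: False, c: False}
  {c: True, u: False, e: False}
  {e: True, c: True, u: False}
  {u: True, e: False, c: False}
  {e: True, u: True, c: False}
  {c: True, u: True, e: False}


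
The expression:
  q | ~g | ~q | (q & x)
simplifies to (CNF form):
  True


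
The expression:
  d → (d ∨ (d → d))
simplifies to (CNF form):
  True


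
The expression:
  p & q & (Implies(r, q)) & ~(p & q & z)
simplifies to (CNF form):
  p & q & ~z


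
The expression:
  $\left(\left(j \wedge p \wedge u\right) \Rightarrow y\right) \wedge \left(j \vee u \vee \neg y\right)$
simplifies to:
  $\left(j \wedge \neg u\right) \vee \left(u \wedge y\right) \vee \left(\neg j \wedge \neg y\right) \vee \left(\neg p \wedge \neg y\right)$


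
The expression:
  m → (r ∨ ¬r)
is always true.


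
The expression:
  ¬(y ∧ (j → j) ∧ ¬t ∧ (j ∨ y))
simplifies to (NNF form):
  t ∨ ¬y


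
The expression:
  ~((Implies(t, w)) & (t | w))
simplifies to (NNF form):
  ~w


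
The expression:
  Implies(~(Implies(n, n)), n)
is always true.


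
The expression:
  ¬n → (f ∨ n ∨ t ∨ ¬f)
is always true.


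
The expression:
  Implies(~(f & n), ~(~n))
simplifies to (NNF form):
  n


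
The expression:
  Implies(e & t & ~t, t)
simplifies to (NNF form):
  True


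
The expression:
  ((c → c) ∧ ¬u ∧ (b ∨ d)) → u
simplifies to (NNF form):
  u ∨ (¬b ∧ ¬d)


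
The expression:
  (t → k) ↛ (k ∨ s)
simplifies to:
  ¬k ∧ ¬s ∧ ¬t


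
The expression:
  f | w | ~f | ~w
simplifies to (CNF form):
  True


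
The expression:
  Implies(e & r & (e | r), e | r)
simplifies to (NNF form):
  True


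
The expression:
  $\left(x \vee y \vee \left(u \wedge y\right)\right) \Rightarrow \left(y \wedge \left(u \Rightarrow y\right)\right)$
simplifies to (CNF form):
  $y \vee \neg x$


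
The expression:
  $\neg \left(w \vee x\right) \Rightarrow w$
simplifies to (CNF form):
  $w \vee x$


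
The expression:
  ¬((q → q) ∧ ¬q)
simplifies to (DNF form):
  q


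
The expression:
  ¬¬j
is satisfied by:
  {j: True}


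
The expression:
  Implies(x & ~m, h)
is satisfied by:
  {m: True, h: True, x: False}
  {m: True, h: False, x: False}
  {h: True, m: False, x: False}
  {m: False, h: False, x: False}
  {x: True, m: True, h: True}
  {x: True, m: True, h: False}
  {x: True, h: True, m: False}


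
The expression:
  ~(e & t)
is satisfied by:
  {e: False, t: False}
  {t: True, e: False}
  {e: True, t: False}


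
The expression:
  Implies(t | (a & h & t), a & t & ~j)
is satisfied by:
  {a: True, j: False, t: False}
  {j: False, t: False, a: False}
  {a: True, j: True, t: False}
  {j: True, a: False, t: False}
  {t: True, a: True, j: False}


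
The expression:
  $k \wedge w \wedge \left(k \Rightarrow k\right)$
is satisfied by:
  {w: True, k: True}


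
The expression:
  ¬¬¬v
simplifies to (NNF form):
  ¬v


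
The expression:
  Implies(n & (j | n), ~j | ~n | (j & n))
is always true.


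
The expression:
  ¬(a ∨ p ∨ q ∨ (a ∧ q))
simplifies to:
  ¬a ∧ ¬p ∧ ¬q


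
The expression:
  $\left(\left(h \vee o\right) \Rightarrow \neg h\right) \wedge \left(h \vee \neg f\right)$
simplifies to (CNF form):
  $\neg f \wedge \neg h$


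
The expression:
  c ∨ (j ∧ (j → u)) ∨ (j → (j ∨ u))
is always true.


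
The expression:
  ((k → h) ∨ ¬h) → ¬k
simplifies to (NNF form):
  ¬k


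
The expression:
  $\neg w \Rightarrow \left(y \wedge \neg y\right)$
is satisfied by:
  {w: True}


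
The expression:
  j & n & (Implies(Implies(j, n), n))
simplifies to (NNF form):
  j & n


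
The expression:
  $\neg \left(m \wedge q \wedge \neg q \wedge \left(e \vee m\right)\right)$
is always true.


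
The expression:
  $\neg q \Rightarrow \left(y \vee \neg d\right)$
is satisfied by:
  {y: True, q: True, d: False}
  {y: True, q: False, d: False}
  {q: True, y: False, d: False}
  {y: False, q: False, d: False}
  {y: True, d: True, q: True}
  {y: True, d: True, q: False}
  {d: True, q: True, y: False}


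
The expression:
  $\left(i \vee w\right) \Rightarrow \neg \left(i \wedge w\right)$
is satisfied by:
  {w: False, i: False}
  {i: True, w: False}
  {w: True, i: False}


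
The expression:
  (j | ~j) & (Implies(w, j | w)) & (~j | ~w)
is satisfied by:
  {w: False, j: False}
  {j: True, w: False}
  {w: True, j: False}


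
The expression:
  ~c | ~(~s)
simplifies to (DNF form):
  s | ~c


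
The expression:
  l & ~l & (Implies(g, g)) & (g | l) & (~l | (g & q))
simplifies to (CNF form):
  False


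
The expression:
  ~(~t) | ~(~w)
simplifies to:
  t | w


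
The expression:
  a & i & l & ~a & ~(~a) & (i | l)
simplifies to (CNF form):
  False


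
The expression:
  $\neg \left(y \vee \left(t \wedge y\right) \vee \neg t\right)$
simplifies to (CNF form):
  $t \wedge \neg y$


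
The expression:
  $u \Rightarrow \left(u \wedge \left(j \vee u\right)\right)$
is always true.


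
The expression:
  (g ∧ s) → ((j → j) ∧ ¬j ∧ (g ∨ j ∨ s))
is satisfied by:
  {s: False, g: False, j: False}
  {j: True, s: False, g: False}
  {g: True, s: False, j: False}
  {j: True, g: True, s: False}
  {s: True, j: False, g: False}
  {j: True, s: True, g: False}
  {g: True, s: True, j: False}


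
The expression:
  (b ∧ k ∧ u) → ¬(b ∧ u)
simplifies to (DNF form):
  ¬b ∨ ¬k ∨ ¬u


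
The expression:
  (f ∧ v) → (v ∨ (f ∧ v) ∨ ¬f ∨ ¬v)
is always true.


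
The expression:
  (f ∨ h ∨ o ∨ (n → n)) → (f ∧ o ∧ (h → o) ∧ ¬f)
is never true.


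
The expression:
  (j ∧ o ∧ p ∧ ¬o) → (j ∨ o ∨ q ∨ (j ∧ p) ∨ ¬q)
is always true.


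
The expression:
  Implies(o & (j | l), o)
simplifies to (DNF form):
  True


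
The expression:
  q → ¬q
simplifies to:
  ¬q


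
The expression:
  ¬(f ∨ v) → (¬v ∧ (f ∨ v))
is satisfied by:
  {v: True, f: True}
  {v: True, f: False}
  {f: True, v: False}


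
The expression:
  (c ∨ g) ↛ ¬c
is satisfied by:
  {c: True}


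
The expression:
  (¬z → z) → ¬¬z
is always true.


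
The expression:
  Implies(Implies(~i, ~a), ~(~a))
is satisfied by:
  {a: True}


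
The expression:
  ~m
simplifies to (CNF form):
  ~m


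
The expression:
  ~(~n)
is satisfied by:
  {n: True}


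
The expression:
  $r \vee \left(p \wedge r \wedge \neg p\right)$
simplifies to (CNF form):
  $r$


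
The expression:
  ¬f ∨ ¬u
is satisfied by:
  {u: False, f: False}
  {f: True, u: False}
  {u: True, f: False}


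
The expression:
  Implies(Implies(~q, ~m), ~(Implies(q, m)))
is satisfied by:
  {q: True, m: False}
  {m: True, q: False}


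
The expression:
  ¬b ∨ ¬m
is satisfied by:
  {m: False, b: False}
  {b: True, m: False}
  {m: True, b: False}


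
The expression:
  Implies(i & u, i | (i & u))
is always true.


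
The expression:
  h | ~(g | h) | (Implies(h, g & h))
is always true.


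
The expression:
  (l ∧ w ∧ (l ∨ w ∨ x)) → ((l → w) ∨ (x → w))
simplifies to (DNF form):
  True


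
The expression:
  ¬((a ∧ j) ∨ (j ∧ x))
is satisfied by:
  {a: False, j: False, x: False}
  {x: True, a: False, j: False}
  {a: True, x: False, j: False}
  {x: True, a: True, j: False}
  {j: True, x: False, a: False}


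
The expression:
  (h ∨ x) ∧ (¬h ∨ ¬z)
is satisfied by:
  {x: True, z: False, h: False}
  {h: True, z: False, x: True}
  {h: True, z: False, x: False}
  {x: True, z: True, h: False}


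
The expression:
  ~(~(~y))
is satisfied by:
  {y: False}


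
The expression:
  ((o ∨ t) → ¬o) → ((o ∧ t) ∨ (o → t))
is always true.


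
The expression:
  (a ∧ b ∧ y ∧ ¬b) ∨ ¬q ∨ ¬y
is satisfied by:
  {q: False, y: False}
  {y: True, q: False}
  {q: True, y: False}


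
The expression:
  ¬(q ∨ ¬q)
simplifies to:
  False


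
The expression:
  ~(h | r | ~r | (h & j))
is never true.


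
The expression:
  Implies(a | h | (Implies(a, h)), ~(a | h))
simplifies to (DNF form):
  ~a & ~h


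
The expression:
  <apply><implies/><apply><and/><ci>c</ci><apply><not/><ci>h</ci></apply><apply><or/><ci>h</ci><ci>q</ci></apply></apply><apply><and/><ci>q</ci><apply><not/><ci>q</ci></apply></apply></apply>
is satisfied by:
  {h: True, c: False, q: False}
  {c: False, q: False, h: False}
  {h: True, q: True, c: False}
  {q: True, c: False, h: False}
  {h: True, c: True, q: False}
  {c: True, h: False, q: False}
  {h: True, q: True, c: True}


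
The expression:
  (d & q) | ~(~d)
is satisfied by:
  {d: True}


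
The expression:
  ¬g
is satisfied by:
  {g: False}


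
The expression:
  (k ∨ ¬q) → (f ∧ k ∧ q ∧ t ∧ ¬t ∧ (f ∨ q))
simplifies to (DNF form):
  q ∧ ¬k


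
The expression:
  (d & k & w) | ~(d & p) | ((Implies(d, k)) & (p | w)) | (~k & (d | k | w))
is always true.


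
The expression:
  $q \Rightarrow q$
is always true.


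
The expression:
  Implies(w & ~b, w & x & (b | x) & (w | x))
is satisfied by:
  {b: True, x: True, w: False}
  {b: True, x: False, w: False}
  {x: True, b: False, w: False}
  {b: False, x: False, w: False}
  {w: True, b: True, x: True}
  {w: True, b: True, x: False}
  {w: True, x: True, b: False}


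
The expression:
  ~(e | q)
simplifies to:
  ~e & ~q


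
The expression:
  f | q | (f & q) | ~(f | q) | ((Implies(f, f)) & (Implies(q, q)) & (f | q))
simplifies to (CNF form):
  True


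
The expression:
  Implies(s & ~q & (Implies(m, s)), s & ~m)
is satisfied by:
  {q: True, s: False, m: False}
  {s: False, m: False, q: False}
  {q: True, m: True, s: False}
  {m: True, s: False, q: False}
  {q: True, s: True, m: False}
  {s: True, q: False, m: False}
  {q: True, m: True, s: True}


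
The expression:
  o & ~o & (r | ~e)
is never true.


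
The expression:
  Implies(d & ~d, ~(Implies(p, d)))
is always true.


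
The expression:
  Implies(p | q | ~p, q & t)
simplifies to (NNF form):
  q & t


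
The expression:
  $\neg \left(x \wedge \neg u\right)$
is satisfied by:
  {u: True, x: False}
  {x: False, u: False}
  {x: True, u: True}


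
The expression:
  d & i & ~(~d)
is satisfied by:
  {i: True, d: True}


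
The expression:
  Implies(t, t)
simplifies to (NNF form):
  True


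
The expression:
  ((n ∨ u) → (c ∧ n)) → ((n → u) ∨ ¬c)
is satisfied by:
  {u: True, c: False, n: False}
  {c: False, n: False, u: False}
  {n: True, u: True, c: False}
  {n: True, c: False, u: False}
  {u: True, c: True, n: False}
  {c: True, u: False, n: False}
  {n: True, c: True, u: True}


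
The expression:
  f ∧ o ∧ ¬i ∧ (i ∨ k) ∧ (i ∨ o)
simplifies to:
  f ∧ k ∧ o ∧ ¬i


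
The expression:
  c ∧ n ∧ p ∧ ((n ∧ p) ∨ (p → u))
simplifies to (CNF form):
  c ∧ n ∧ p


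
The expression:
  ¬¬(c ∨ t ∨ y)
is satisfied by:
  {y: True, t: True, c: True}
  {y: True, t: True, c: False}
  {y: True, c: True, t: False}
  {y: True, c: False, t: False}
  {t: True, c: True, y: False}
  {t: True, c: False, y: False}
  {c: True, t: False, y: False}


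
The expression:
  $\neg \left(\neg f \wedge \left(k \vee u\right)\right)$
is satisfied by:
  {f: True, k: False, u: False}
  {u: True, f: True, k: False}
  {f: True, k: True, u: False}
  {u: True, f: True, k: True}
  {u: False, k: False, f: False}


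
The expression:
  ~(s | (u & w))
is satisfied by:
  {w: False, s: False, u: False}
  {u: True, w: False, s: False}
  {w: True, u: False, s: False}


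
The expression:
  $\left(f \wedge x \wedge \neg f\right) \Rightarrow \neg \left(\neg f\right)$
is always true.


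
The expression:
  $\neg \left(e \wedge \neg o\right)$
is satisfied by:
  {o: True, e: False}
  {e: False, o: False}
  {e: True, o: True}


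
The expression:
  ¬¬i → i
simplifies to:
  True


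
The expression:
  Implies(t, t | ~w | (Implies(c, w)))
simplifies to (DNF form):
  True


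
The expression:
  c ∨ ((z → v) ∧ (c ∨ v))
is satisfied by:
  {c: True, v: True}
  {c: True, v: False}
  {v: True, c: False}


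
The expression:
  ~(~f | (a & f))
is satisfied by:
  {f: True, a: False}


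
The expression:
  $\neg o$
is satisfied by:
  {o: False}


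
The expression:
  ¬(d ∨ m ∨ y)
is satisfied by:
  {d: False, y: False, m: False}


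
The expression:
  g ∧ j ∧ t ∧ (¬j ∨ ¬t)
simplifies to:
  False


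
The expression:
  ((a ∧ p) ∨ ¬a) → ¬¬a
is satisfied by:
  {a: True}


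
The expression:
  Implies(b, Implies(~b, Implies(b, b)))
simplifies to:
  True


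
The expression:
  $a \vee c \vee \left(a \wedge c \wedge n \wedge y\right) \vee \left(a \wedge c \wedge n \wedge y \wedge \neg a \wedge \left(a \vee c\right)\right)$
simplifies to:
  $a \vee c$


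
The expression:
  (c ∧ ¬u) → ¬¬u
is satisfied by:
  {u: True, c: False}
  {c: False, u: False}
  {c: True, u: True}


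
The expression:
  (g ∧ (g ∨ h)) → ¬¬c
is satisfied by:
  {c: True, g: False}
  {g: False, c: False}
  {g: True, c: True}


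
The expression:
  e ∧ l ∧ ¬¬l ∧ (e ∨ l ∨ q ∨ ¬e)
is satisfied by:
  {e: True, l: True}


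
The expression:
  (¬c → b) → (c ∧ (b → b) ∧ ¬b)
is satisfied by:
  {b: False}


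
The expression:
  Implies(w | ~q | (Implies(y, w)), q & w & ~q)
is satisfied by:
  {y: True, q: True, w: False}


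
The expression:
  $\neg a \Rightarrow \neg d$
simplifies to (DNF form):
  $a \vee \neg d$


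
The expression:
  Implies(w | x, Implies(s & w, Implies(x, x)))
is always true.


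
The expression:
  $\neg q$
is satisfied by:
  {q: False}


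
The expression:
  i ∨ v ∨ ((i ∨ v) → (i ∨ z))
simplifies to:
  True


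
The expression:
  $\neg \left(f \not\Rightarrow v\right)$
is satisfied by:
  {v: True, f: False}
  {f: False, v: False}
  {f: True, v: True}


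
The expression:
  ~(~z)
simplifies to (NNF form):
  z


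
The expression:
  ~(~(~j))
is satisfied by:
  {j: False}


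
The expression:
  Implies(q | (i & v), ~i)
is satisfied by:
  {q: False, i: False, v: False}
  {v: True, q: False, i: False}
  {q: True, v: False, i: False}
  {v: True, q: True, i: False}
  {i: True, v: False, q: False}


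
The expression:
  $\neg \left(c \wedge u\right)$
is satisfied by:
  {u: False, c: False}
  {c: True, u: False}
  {u: True, c: False}


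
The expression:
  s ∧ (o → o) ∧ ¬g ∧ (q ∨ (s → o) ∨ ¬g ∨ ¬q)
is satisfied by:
  {s: True, g: False}


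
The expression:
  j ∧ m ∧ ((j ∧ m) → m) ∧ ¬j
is never true.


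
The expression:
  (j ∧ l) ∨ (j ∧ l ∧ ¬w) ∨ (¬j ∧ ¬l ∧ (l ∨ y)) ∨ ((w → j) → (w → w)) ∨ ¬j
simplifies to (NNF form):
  True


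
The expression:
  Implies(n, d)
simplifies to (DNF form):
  d | ~n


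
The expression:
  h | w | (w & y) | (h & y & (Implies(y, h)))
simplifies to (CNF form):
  h | w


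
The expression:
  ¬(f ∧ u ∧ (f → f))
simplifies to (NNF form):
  ¬f ∨ ¬u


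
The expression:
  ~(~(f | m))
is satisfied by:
  {m: True, f: True}
  {m: True, f: False}
  {f: True, m: False}


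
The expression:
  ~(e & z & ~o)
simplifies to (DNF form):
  o | ~e | ~z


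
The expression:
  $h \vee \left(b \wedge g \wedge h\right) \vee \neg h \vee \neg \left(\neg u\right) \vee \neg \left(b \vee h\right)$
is always true.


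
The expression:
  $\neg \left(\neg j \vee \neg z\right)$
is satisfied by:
  {z: True, j: True}


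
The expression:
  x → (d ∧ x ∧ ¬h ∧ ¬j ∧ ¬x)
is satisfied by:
  {x: False}


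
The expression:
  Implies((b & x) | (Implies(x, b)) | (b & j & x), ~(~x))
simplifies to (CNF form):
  x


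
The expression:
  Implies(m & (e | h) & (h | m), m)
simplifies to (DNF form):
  True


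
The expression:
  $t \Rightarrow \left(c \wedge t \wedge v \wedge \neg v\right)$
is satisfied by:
  {t: False}


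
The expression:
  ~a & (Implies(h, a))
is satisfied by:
  {h: False, a: False}


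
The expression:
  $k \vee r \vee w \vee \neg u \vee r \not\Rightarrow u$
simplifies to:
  $k \vee r \vee w \vee \neg u$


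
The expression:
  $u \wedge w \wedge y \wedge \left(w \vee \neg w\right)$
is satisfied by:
  {u: True, w: True, y: True}


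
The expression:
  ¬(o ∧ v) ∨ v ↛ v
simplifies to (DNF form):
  ¬o ∨ ¬v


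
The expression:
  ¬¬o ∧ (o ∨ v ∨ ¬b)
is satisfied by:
  {o: True}


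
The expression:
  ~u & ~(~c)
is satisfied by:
  {c: True, u: False}


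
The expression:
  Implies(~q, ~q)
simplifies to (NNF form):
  True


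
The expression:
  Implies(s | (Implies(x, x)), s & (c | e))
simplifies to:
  s & (c | e)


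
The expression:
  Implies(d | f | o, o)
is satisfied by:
  {o: True, d: False, f: False}
  {f: True, o: True, d: False}
  {o: True, d: True, f: False}
  {f: True, o: True, d: True}
  {f: False, d: False, o: False}


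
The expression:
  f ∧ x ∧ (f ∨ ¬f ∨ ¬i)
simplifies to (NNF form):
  f ∧ x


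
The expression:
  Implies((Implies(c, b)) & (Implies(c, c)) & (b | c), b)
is always true.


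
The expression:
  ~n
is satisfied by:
  {n: False}


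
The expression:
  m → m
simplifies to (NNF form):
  True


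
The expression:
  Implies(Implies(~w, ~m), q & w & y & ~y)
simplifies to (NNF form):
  m & ~w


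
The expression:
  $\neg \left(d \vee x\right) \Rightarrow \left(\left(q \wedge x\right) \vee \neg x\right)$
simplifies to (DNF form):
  $\text{True}$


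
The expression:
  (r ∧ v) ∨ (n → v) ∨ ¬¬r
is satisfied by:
  {r: True, v: True, n: False}
  {r: True, v: False, n: False}
  {v: True, r: False, n: False}
  {r: False, v: False, n: False}
  {r: True, n: True, v: True}
  {r: True, n: True, v: False}
  {n: True, v: True, r: False}


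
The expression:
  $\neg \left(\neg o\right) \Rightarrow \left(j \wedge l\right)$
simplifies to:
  $\left(j \wedge l\right) \vee \neg o$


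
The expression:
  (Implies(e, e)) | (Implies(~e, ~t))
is always true.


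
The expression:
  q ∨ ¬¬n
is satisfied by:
  {n: True, q: True}
  {n: True, q: False}
  {q: True, n: False}


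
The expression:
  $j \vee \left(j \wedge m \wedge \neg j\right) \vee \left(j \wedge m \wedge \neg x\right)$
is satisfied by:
  {j: True}


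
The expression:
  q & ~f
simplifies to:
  q & ~f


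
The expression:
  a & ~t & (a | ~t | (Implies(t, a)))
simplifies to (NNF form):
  a & ~t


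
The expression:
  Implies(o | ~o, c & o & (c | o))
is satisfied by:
  {c: True, o: True}


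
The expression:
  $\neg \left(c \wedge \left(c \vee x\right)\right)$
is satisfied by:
  {c: False}


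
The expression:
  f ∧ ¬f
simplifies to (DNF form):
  False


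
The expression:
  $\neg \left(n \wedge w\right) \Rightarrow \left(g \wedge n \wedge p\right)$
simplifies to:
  $n \wedge \left(g \vee w\right) \wedge \left(p \vee w\right)$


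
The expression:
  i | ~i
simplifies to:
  True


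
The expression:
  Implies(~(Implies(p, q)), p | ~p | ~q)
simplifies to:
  True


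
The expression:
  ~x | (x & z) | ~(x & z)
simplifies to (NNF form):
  True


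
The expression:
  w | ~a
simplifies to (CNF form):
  w | ~a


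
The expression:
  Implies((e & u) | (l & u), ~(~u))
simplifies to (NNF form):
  True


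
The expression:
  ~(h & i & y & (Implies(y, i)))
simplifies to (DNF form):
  ~h | ~i | ~y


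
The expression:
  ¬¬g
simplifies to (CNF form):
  g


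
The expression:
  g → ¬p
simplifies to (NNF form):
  ¬g ∨ ¬p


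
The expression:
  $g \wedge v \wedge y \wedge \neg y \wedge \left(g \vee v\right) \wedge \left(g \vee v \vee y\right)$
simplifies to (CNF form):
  $\text{False}$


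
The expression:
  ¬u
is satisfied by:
  {u: False}


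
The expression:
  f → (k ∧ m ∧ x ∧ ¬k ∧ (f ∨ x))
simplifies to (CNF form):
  ¬f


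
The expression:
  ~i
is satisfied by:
  {i: False}


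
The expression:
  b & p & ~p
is never true.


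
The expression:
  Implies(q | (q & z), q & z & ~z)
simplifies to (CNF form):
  ~q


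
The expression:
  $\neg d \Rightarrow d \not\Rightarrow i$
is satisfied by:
  {d: True}


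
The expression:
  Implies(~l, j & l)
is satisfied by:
  {l: True}


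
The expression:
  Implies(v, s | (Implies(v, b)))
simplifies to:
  b | s | ~v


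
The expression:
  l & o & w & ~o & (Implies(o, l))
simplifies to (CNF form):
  False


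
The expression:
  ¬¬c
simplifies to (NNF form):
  c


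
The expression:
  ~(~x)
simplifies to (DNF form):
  x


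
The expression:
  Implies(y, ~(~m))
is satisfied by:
  {m: True, y: False}
  {y: False, m: False}
  {y: True, m: True}


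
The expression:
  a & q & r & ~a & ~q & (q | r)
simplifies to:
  False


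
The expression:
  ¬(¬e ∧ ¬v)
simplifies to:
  e ∨ v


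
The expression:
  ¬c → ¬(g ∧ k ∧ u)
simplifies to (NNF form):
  c ∨ ¬g ∨ ¬k ∨ ¬u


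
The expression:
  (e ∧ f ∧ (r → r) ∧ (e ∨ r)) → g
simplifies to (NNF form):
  g ∨ ¬e ∨ ¬f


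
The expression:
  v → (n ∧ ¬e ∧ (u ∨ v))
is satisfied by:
  {n: True, v: False, e: False}
  {n: False, v: False, e: False}
  {e: True, n: True, v: False}
  {e: True, n: False, v: False}
  {v: True, n: True, e: False}


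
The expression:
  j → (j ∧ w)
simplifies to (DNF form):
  w ∨ ¬j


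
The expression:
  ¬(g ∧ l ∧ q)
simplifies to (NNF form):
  ¬g ∨ ¬l ∨ ¬q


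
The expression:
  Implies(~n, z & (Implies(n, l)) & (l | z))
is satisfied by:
  {n: True, z: True}
  {n: True, z: False}
  {z: True, n: False}


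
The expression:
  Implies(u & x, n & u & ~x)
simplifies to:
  ~u | ~x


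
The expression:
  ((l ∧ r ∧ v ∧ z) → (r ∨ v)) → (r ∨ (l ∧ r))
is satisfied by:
  {r: True}


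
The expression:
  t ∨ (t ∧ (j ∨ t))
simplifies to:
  t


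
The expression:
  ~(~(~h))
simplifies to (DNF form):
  ~h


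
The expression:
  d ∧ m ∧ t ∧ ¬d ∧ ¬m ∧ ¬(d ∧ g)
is never true.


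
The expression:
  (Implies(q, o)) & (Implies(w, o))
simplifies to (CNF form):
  (o | ~q) & (o | ~w)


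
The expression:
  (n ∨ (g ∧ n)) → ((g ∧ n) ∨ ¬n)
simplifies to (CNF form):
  g ∨ ¬n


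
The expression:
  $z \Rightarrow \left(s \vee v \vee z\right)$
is always true.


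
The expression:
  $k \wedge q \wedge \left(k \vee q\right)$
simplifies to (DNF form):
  $k \wedge q$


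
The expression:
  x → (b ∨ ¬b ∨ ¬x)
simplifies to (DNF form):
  True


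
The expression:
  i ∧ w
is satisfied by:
  {i: True, w: True}


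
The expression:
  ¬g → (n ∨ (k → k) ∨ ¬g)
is always true.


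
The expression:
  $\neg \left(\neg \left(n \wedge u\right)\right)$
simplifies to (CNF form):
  $n \wedge u$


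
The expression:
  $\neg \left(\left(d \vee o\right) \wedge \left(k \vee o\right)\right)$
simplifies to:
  $\neg o \wedge \left(\neg d \vee \neg k\right)$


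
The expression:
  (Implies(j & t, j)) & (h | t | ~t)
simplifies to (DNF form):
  True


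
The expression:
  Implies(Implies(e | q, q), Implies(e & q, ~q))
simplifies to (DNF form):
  ~e | ~q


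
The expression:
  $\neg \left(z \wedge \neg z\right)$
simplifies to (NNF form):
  $\text{True}$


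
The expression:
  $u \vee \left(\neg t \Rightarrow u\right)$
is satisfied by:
  {t: True, u: True}
  {t: True, u: False}
  {u: True, t: False}


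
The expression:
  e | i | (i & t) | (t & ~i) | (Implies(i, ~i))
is always true.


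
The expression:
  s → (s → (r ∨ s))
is always true.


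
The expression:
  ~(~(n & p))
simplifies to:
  n & p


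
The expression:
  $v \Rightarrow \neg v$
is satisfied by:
  {v: False}


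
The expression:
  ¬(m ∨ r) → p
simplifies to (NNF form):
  m ∨ p ∨ r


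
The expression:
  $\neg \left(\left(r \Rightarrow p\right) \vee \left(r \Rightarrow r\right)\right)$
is never true.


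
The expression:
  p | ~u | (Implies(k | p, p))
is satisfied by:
  {p: True, u: False, k: False}
  {u: False, k: False, p: False}
  {p: True, k: True, u: False}
  {k: True, u: False, p: False}
  {p: True, u: True, k: False}
  {u: True, p: False, k: False}
  {p: True, k: True, u: True}


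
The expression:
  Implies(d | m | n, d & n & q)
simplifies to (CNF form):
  (d | ~m) & (d | ~n) & (n | ~d) & (q | ~n)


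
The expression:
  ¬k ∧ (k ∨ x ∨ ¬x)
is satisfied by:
  {k: False}


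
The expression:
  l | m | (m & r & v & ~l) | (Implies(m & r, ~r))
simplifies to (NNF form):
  True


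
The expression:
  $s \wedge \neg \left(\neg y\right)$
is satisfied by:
  {s: True, y: True}


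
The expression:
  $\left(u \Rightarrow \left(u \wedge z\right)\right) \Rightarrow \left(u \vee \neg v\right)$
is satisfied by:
  {u: True, v: False}
  {v: False, u: False}
  {v: True, u: True}


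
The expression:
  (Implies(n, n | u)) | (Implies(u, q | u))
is always true.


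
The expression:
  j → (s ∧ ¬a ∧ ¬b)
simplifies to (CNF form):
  (s ∨ ¬j) ∧ (¬a ∨ ¬j) ∧ (¬b ∨ ¬j)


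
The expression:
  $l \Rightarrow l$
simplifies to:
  $\text{True}$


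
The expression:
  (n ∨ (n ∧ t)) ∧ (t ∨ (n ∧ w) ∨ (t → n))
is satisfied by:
  {n: True}


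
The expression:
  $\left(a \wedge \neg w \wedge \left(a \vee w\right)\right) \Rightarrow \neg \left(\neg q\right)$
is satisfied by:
  {q: True, w: True, a: False}
  {q: True, w: False, a: False}
  {w: True, q: False, a: False}
  {q: False, w: False, a: False}
  {a: True, q: True, w: True}
  {a: True, q: True, w: False}
  {a: True, w: True, q: False}


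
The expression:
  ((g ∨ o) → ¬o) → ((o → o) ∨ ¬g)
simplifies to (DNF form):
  True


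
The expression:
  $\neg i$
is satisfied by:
  {i: False}


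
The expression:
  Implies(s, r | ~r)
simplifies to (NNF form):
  True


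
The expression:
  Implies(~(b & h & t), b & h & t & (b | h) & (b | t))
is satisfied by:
  {t: True, h: True, b: True}


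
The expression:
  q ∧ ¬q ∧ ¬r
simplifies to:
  False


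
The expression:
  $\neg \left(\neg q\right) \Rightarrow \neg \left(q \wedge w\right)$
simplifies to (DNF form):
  $\neg q \vee \neg w$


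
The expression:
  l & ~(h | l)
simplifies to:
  False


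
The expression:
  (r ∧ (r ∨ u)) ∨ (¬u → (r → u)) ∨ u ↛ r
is always true.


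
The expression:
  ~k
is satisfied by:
  {k: False}


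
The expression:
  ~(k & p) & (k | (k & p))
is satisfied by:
  {k: True, p: False}


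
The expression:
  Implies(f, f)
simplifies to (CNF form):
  True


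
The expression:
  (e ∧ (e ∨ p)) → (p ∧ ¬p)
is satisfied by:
  {e: False}


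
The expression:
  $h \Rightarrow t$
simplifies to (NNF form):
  $t \vee \neg h$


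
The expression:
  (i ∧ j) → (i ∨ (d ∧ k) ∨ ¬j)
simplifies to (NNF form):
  True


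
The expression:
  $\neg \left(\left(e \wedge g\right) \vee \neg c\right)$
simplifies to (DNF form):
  $\left(c \wedge \neg e\right) \vee \left(c \wedge \neg g\right)$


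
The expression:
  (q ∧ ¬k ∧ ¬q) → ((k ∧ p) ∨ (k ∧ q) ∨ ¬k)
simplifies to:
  True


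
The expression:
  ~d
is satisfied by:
  {d: False}


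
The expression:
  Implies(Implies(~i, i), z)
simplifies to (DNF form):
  z | ~i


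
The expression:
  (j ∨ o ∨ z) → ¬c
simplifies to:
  (¬j ∧ ¬o ∧ ¬z) ∨ ¬c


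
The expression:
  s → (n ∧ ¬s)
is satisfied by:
  {s: False}


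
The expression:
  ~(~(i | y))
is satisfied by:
  {i: True, y: True}
  {i: True, y: False}
  {y: True, i: False}


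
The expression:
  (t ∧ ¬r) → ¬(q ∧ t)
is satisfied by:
  {r: True, t: False, q: False}
  {t: False, q: False, r: False}
  {q: True, r: True, t: False}
  {q: True, t: False, r: False}
  {r: True, t: True, q: False}
  {t: True, r: False, q: False}
  {q: True, t: True, r: True}


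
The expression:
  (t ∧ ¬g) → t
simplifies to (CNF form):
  True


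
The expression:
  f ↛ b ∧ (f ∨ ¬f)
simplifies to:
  f ∧ ¬b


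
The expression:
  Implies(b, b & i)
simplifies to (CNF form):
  i | ~b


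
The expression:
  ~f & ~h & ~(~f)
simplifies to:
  False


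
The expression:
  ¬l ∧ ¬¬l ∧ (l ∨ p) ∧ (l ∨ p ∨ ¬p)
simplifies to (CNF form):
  False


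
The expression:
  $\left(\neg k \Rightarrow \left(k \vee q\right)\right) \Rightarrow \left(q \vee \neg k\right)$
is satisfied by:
  {q: True, k: False}
  {k: False, q: False}
  {k: True, q: True}


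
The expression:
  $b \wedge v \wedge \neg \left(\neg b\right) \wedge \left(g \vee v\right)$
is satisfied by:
  {b: True, v: True}


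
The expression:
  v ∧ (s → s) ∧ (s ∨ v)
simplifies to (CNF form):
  v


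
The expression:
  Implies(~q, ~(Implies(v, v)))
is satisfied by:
  {q: True}


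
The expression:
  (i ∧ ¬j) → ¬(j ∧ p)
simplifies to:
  True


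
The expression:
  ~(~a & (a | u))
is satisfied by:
  {a: True, u: False}
  {u: False, a: False}
  {u: True, a: True}


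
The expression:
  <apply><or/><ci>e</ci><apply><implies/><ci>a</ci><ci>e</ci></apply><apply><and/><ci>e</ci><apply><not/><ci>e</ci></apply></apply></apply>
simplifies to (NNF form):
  <apply><or/><ci>e</ci><apply><not/><ci>a</ci></apply></apply>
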